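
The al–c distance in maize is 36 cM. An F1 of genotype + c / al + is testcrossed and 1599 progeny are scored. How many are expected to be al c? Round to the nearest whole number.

288

A map distance of 36 cM corresponds to a recombination frequency of 0.360.
The F1 is + c / al +, so al c is a recombinant gamete class with expected frequency r/2 = 0.360/2 = 0.1800.
Expected number = 0.1800 × 1599 = 287.82 ≈ 288.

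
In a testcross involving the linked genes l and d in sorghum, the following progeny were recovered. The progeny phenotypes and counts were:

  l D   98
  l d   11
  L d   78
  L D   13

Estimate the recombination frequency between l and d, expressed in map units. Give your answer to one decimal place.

The two most frequent classes, L d (78) and l D (98), are the parental types, so the F1 was L d / l D.
The recombinant classes are L D and l d: 13 + 11 = 24.
Recombination frequency = 24/200 = 0.1200 ≈ 12.0%, i.e. 12.0 map units.

12.0 map units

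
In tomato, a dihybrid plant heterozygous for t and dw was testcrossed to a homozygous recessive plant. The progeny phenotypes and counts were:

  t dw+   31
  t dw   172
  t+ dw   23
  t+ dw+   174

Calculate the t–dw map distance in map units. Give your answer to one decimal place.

The two most frequent classes, t+ dw+ (174) and t dw (172), are the parental types, so the F1 was t+ dw+ / t dw.
The recombinant classes are t+ dw and t dw+: 23 + 31 = 54.
Recombination frequency = 54/400 = 0.1350 ≈ 13.5%, i.e. 13.5 map units.

13.5 map units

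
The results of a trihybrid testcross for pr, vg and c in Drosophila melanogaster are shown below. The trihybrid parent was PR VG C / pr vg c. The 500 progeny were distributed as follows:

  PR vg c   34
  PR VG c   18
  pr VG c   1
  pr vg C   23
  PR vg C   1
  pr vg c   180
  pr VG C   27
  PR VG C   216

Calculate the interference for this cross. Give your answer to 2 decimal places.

0.63

The two rarest classes, PR vg C and pr VG c, are the double crossovers. Comparing them with the parentals, only the vg allele has switched, so vg is the middle locus and the order is c – vg – pr.
c–vg: (41 + 2)/500 = 0.0860; vg–pr: (61 + 2)/500 = 0.1260.
Expected DCO frequency = 0.0860 × 0.1260 ≈ 0.01084; observed = 2/500 ≈ 0.00400.
Coefficient of coincidence = 0.00400/0.01084 ≈ 0.37; interference = 1 − 0.37 = 0.63.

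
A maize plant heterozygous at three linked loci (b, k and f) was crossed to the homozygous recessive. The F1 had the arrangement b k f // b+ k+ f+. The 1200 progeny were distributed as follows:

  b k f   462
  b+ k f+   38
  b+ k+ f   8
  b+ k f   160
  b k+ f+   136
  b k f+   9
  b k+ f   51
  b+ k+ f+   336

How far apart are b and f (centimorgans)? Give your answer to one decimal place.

26.1 centimorgans

The two rarest classes, b k f+ and b+ k+ f, are the double crossovers. Comparing them with the parentals, only the f allele has switched, so f is the middle locus and the order is b – f – k.
Crossovers in the b–f interval produce the single-crossover classes b+ k f and b k+ f+ (160 + 136 = 296) plus the double crossovers (17).
RF(b–f) = (296 + 17) / 1200 = 313/1200 = 0.2608 → 26.1 centimorgans.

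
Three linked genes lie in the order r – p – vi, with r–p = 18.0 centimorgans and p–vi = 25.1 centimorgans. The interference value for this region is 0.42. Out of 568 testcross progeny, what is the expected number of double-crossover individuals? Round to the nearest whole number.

Map distances give recombination frequencies of 0.180 and 0.251 for the two intervals.
With interference 0.42 (so coincidence = 0.58), expected double-crossover frequency = 0.180 × 0.251 × 0.58 = 0.02620.
Expected number = 0.02620 × 568 = 14.88 ≈ 15.

15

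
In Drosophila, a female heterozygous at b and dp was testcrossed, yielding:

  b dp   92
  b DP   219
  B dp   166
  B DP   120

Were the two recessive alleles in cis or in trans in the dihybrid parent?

trans

The two most frequent classes are B dp (166) and b DP (219); these are the parental (non-recombinant) types.
So the F1 carried B dp on one chromosome and b DP on the other — the recessive alleles are on opposite chromosomes (trans / repulsion).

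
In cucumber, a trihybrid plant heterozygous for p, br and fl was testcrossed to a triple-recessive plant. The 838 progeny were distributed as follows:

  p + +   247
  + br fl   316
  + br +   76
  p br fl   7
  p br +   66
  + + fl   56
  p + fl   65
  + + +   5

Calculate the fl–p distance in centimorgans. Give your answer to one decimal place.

18.3 centimorgans

The two most frequent reciprocal classes, + br fl and p + +, are the parental types, so the F1 was + br fl / p + +.
The two rarest classes, p br fl and + + +, are the double crossovers. Comparing them with the parentals, only the p allele has switched, so p is the middle locus and the order is br – p – fl.
Crossovers in the p–fl interval produce the single-crossover classes + br + and p + fl (76 + 65 = 141) plus the double crossovers (12).
RF(p–fl) = (141 + 12) / 838 = 153/838 = 0.1826 → 18.3 centimorgans.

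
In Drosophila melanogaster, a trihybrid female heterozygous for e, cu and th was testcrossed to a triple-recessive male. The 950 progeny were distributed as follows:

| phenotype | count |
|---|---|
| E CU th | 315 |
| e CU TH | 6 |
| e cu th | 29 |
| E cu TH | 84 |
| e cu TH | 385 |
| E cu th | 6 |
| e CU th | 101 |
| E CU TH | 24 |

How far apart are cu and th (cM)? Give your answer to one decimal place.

6.8 cM

The two most frequent reciprocal classes, e cu TH and E CU th, are the parental types, so the F1 was e cu TH / E CU th.
The two rarest classes, e CU TH and E cu th, are the double crossovers. Comparing them with the parentals, only the cu allele has switched, so cu is the middle locus and the order is e – cu – th.
Crossovers in the cu–th interval produce the single-crossover classes e cu th and E CU TH (29 + 24 = 53) plus the double crossovers (12).
RF(cu–th) = (53 + 12) / 950 = 65/950 = 0.0684 → 6.8 cM.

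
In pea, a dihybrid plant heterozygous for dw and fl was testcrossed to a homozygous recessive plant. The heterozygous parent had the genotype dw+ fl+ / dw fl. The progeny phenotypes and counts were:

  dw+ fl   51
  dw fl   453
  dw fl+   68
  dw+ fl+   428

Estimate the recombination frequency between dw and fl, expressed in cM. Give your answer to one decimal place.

11.9 cM

The recombinant classes are dw+ fl and dw fl+: 51 + 68 = 119.
Recombination frequency = 119/1000 = 0.1190 ≈ 11.9%, i.e. 11.9 cM.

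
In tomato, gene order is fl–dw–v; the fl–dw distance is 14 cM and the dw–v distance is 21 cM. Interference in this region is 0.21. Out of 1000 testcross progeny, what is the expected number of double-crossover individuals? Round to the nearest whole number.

23

Map distances give recombination frequencies of 0.140 and 0.210 for the two intervals.
With interference 0.21 (so coincidence = 0.79), expected double-crossover frequency = 0.140 × 0.210 × 0.79 = 0.02323.
Expected number = 0.02323 × 1000 = 23.23 ≈ 23.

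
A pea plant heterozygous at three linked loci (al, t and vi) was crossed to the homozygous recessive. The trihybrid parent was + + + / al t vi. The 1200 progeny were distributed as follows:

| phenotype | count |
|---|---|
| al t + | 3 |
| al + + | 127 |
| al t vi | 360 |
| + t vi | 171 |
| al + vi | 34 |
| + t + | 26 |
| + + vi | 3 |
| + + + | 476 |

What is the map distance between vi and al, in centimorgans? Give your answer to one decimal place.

The two rarest classes, + + vi and al t +, are the double crossovers. Comparing them with the parentals, only the vi allele has switched, so vi is the middle locus and the order is t – vi – al.
Crossovers in the vi–al interval produce the single-crossover classes al + + and + t vi (127 + 171 = 298) plus the double crossovers (6).
RF(vi–al) = (298 + 6) / 1200 = 304/1200 = 0.2533 → 25.3 centimorgans.

25.3 centimorgans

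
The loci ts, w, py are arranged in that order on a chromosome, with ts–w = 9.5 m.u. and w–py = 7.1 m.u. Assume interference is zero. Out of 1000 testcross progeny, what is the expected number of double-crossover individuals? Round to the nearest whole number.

7

Map distances give recombination frequencies of 0.095 and 0.071 for the two intervals.
With no interference, expected double-crossover frequency = 0.095 × 0.071 = 0.00674.
Expected number = 0.00674 × 1000 = 6.74 ≈ 7.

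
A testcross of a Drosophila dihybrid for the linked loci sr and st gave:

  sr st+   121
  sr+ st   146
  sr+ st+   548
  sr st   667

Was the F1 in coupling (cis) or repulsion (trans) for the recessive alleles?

The two most frequent classes are sr+ st+ (548) and sr st (667); these are the parental (non-recombinant) types.
So the F1 carried sr+ st+ on one chromosome and sr st on the other — the recessive alleles are on the same chromosome (cis / coupling).

cis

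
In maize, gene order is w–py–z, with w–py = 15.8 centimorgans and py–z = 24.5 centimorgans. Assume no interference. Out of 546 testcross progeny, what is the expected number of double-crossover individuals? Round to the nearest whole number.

21

Map distances give recombination frequencies of 0.158 and 0.245 for the two intervals.
With no interference, expected double-crossover frequency = 0.158 × 0.245 = 0.03871.
Expected number = 0.03871 × 546 = 21.14 ≈ 21.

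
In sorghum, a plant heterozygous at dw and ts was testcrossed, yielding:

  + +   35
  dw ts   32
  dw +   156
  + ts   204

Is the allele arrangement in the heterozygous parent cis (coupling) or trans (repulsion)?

trans

The two most frequent classes are + ts (204) and dw + (156); these are the parental (non-recombinant) types.
So the F1 carried + ts on one chromosome and dw + on the other — the recessive alleles are on opposite chromosomes (trans / repulsion).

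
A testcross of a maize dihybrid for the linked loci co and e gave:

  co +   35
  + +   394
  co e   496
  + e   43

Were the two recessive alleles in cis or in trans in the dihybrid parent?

cis

The two most frequent classes are + + (394) and co e (496); these are the parental (non-recombinant) types.
So the F1 carried + + on one chromosome and co e on the other — the recessive alleles are on the same chromosome (cis / coupling).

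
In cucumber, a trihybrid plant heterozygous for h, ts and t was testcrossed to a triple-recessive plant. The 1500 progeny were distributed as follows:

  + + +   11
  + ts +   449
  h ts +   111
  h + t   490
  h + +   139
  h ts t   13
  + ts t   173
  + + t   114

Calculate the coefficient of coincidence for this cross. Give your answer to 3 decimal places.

0.430

The two most frequent reciprocal classes, h + t and + ts +, are the parental types, so the F1 was h + t / + ts +.
The two rarest classes, h ts t and + + +, are the double crossovers. Comparing them with the parentals, only the ts allele has switched, so ts is the middle locus and the order is t – ts – h.
t–ts: (312 + 24)/1500 = 0.2240; ts–h: (225 + 24)/1500 = 0.1660.
Expected DCO frequency = 0.2240 × 0.1660 ≈ 0.03718; observed = 24/1500 ≈ 0.01600.
Coefficient of coincidence = 0.01600/0.03718 ≈ 0.430.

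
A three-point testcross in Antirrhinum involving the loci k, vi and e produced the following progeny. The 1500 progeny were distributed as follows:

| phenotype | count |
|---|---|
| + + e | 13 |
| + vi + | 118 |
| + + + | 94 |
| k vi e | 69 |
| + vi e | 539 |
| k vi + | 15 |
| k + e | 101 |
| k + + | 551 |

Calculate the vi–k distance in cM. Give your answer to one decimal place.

12.7 cM

The two most frequent reciprocal classes, + vi e and k + +, are the parental types, so the F1 was + vi e / k + +.
The two rarest classes, + + e and k vi +, are the double crossovers. Comparing them with the parentals, only the vi allele has switched, so vi is the middle locus and the order is k – vi – e.
Crossovers in the k–vi interval produce the single-crossover classes k vi e and + + + (69 + 94 = 163) plus the double crossovers (28).
RF(k–vi) = (163 + 28) / 1500 = 191/1500 = 0.1273 → 12.7 cM.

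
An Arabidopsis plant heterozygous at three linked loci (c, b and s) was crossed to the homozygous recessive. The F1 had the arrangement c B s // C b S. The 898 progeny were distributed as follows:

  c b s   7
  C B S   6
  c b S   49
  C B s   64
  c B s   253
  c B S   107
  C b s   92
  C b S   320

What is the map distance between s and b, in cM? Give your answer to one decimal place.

23.6 cM

The two rarest classes, c b s and C B S, are the double crossovers. Comparing them with the parentals, only the b allele has switched, so b is the middle locus and the order is c – b – s.
Crossovers in the b–s interval produce the single-crossover classes c B S and C b s (107 + 92 = 199) plus the double crossovers (13).
RF(b–s) = (199 + 13) / 898 = 212/898 = 0.2361 → 23.6 cM.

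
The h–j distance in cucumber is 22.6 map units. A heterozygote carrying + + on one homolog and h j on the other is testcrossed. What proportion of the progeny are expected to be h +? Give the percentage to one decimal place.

A map distance of 22.6 map units corresponds to a recombination frequency of 0.226.
The F1 is + + / h j, so h + is a recombinant gamete class with expected frequency r/2 = 0.226/2 = 0.1130.
That is 0.1130 = 11.3% of the progeny.

11.3%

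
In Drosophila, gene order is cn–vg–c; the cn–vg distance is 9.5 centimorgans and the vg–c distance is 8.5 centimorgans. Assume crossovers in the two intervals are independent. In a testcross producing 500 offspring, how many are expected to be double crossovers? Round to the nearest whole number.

Map distances give recombination frequencies of 0.095 and 0.085 for the two intervals.
With no interference, expected double-crossover frequency = 0.095 × 0.085 = 0.00808.
Expected number = 0.00808 × 500 = 4.04 ≈ 4.

4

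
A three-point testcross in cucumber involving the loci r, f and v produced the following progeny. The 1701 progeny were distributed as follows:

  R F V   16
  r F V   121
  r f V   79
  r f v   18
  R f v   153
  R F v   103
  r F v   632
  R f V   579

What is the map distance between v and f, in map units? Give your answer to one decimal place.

The two most frequent reciprocal classes, r F v and R f V, are the parental types, so the F1 was r F v / R f V.
The two rarest classes, r f v and R F V, are the double crossovers. Comparing them with the parentals, only the f allele has switched, so f is the middle locus and the order is v – f – r.
Crossovers in the v–f interval produce the single-crossover classes r F V and R f v (121 + 153 = 274) plus the double crossovers (34).
RF(v–f) = (274 + 34) / 1701 = 308/1701 = 0.1811 → 18.1 map units.

18.1 map units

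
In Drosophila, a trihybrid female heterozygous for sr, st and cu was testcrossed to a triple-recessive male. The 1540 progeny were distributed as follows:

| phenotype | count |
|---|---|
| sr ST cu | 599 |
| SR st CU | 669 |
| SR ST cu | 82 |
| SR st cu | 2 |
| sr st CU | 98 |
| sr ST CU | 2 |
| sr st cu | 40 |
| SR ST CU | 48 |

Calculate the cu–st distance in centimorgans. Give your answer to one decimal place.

The two most frequent reciprocal classes, SR st CU and sr ST cu, are the parental types, so the F1 was SR st CU / sr ST cu.
The two rarest classes, SR st cu and sr ST CU, are the double crossovers. Comparing them with the parentals, only the cu allele has switched, so cu is the middle locus and the order is sr – cu – st.
Crossovers in the cu–st interval produce the single-crossover classes SR ST CU and sr st cu (48 + 40 = 88) plus the double crossovers (4).
RF(cu–st) = (88 + 4) / 1540 = 92/1540 = 0.0597 → 6.0 centimorgans.

6.0 centimorgans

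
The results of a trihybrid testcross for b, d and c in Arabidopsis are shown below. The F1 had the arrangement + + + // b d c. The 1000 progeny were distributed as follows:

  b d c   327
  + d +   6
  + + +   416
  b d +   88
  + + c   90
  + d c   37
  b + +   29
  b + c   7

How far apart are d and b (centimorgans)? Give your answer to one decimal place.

The two rarest classes, + d + and b + c, are the double crossovers. Comparing them with the parentals, only the d allele has switched, so d is the middle locus and the order is b – d – c.
Crossovers in the b–d interval produce the single-crossover classes b + + and + d c (29 + 37 = 66) plus the double crossovers (13).
RF(b–d) = (66 + 13) / 1000 = 79/1000 = 0.0790 → 7.9 centimorgans.

7.9 centimorgans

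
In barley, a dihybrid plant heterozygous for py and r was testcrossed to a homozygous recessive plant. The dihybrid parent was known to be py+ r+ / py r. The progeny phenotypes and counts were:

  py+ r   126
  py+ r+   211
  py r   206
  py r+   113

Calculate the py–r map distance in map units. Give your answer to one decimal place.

36.4 map units

The recombinant classes are py+ r and py r+: 126 + 113 = 239.
Recombination frequency = 239/656 = 0.3643 ≈ 36.4%, i.e. 36.4 map units.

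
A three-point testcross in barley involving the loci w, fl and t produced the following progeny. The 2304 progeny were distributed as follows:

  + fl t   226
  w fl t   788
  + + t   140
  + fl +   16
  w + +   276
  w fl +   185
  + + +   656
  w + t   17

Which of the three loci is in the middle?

The two most frequent reciprocal classes, w fl t and + + +, are the parental types, so the F1 was w fl t / + + +.
The two rarest classes, w + t and + fl +, are the double crossovers. Comparing them with the parentals, only the fl allele has switched, so fl is the middle locus and the order is t – fl – w.

fl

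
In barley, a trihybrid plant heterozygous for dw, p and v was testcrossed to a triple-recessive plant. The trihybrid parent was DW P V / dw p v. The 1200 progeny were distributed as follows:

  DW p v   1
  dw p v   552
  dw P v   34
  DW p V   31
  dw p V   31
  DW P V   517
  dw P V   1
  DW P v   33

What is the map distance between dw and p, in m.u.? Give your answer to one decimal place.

5.6 m.u.

The two rarest classes, dw P V and DW p v, are the double crossovers. Comparing them with the parentals, only the dw allele has switched, so dw is the middle locus and the order is p – dw – v.
Crossovers in the p–dw interval produce the single-crossover classes DW p V and dw P v (31 + 34 = 65) plus the double crossovers (2).
RF(p–dw) = (65 + 2) / 1200 = 67/1200 = 0.0558 → 5.6 m.u.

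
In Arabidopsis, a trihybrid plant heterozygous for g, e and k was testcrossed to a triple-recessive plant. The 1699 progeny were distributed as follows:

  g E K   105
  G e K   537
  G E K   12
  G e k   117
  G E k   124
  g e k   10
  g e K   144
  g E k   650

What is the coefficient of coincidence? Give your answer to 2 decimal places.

0.53

The two most frequent reciprocal classes, g E k and G e K, are the parental types, so the F1 was g E k / G e K.
The two rarest classes, g e k and G E K, are the double crossovers. Comparing them with the parentals, only the e allele has switched, so e is the middle locus and the order is g – e – k.
g–e: (268 + 22)/1699 = 0.1707; e–k: (222 + 22)/1699 = 0.1436.
Expected DCO frequency = 0.1707 × 0.1436 ≈ 0.02451; observed = 22/1699 ≈ 0.01295.
Coefficient of coincidence = 0.01295/0.02451 ≈ 0.53.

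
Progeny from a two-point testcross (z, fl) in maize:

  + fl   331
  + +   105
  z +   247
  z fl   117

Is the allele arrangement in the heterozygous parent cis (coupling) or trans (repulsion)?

trans

The two most frequent classes are + fl (331) and z + (247); these are the parental (non-recombinant) types.
So the F1 carried + fl on one chromosome and z + on the other — the recessive alleles are on opposite chromosomes (trans / repulsion).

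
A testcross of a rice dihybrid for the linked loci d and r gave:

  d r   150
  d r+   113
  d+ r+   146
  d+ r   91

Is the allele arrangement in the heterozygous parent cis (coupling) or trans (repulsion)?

The two most frequent classes are d+ r+ (146) and d r (150); these are the parental (non-recombinant) types.
So the F1 carried d+ r+ on one chromosome and d r on the other — the recessive alleles are on the same chromosome (cis / coupling).

cis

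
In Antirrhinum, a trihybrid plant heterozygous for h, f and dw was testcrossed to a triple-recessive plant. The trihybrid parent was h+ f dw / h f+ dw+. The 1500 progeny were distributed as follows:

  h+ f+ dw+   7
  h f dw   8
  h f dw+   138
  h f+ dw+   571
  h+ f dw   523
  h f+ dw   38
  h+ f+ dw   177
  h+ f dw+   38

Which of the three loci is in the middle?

The two rarest classes, h f dw and h+ f+ dw+, are the double crossovers. Comparing them with the parentals, only the h allele has switched, so h is the middle locus and the order is f – h – dw.

h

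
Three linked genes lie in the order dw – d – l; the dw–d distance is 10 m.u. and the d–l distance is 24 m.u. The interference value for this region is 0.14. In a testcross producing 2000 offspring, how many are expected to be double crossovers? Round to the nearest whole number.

Map distances give recombination frequencies of 0.100 and 0.240 for the two intervals.
With interference 0.14 (so coincidence = 0.86), expected double-crossover frequency = 0.100 × 0.240 × 0.86 = 0.02064.
Expected number = 0.02064 × 2000 = 41.28 ≈ 41.

41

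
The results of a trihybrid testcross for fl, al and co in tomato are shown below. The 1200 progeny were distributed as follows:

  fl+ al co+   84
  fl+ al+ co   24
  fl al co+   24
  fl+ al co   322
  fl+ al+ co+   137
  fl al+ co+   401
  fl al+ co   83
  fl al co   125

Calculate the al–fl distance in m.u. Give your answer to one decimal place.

25.8 m.u.

The two most frequent reciprocal classes, fl al+ co+ and fl+ al co, are the parental types, so the F1 was fl al+ co+ / fl+ al co.
The two rarest classes, fl al co+ and fl+ al+ co, are the double crossovers. Comparing them with the parentals, only the al allele has switched, so al is the middle locus and the order is co – al – fl.
Crossovers in the al–fl interval produce the single-crossover classes fl+ al+ co+ and fl al co (137 + 125 = 262) plus the double crossovers (48).
RF(al–fl) = (262 + 48) / 1200 = 310/1200 = 0.2583 → 25.8 m.u.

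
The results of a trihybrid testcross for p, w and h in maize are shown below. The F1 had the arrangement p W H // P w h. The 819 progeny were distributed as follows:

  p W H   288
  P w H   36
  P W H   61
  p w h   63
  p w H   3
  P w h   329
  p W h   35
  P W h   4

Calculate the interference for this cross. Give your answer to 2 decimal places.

The two rarest classes, p w H and P W h, are the double crossovers. Comparing them with the parentals, only the w allele has switched, so w is the middle locus and the order is p – w – h.
p–w: (124 + 7)/819 = 0.1600; w–h: (71 + 7)/819 = 0.0952.
Expected DCO frequency = 0.1600 × 0.0952 ≈ 0.01523; observed = 7/819 ≈ 0.00855.
Coefficient of coincidence = 0.00855/0.01523 ≈ 0.56; interference = 1 − 0.56 = 0.44.

0.44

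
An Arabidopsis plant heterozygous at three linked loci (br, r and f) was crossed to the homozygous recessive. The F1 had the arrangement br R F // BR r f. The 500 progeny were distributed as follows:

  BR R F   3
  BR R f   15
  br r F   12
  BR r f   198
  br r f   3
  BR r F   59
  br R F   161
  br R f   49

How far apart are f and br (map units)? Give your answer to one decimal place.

The two rarest classes, BR R F and br r f, are the double crossovers. Comparing them with the parentals, only the br allele has switched, so br is the middle locus and the order is f – br – r.
Crossovers in the f–br interval produce the single-crossover classes br R f and BR r F (49 + 59 = 108) plus the double crossovers (6).
RF(f–br) = (108 + 6) / 500 = 114/500 = 0.2280 → 22.8 map units.

22.8 map units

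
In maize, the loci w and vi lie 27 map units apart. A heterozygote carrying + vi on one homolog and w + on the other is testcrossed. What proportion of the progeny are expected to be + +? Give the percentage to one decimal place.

A map distance of 27 map units corresponds to a recombination frequency of 0.270.
The F1 is + vi / w +, so + + is a recombinant gamete class with expected frequency r/2 = 0.270/2 = 0.1350.
That is 0.1350 = 13.5% of the progeny.

13.5%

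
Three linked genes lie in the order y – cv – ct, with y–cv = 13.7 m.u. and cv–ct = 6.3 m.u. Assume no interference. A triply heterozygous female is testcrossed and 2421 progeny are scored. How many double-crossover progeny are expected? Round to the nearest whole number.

21

Map distances give recombination frequencies of 0.137 and 0.063 for the two intervals.
With no interference, expected double-crossover frequency = 0.137 × 0.063 = 0.00863.
Expected number = 0.00863 × 2421 = 20.90 ≈ 21.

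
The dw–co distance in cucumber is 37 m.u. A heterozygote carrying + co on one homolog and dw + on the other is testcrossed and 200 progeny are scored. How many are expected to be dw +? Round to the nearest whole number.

63

A map distance of 37 m.u. corresponds to a recombination frequency of 0.370.
The F1 is + co / dw +, so dw + is a parental gamete class with expected frequency (1 − r)/2 = 0.630/2 = 0.3150.
Expected number = 0.3150 × 200 = 63.00 ≈ 63.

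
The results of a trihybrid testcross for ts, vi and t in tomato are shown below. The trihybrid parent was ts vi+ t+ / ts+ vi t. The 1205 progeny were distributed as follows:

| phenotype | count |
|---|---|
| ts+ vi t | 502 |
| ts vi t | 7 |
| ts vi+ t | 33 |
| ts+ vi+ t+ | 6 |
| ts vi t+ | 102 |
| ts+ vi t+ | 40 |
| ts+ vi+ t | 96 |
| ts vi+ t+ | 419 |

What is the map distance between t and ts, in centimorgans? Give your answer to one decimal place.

7.1 centimorgans

The two rarest classes, ts+ vi+ t+ and ts vi t, are the double crossovers. Comparing them with the parentals, only the ts allele has switched, so ts is the middle locus and the order is t – ts – vi.
Crossovers in the t–ts interval produce the single-crossover classes ts vi+ t and ts+ vi t+ (33 + 40 = 73) plus the double crossovers (13).
RF(t–ts) = (73 + 13) / 1205 = 86/1205 = 0.0714 → 7.1 centimorgans.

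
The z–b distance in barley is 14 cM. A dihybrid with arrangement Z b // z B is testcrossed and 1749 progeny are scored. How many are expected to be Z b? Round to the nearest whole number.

752

A map distance of 14 cM corresponds to a recombination frequency of 0.140.
The F1 is Z b / z B, so Z b is a parental gamete class with expected frequency (1 − r)/2 = 0.860/2 = 0.4300.
Expected number = 0.4300 × 1749 = 752.07 ≈ 752.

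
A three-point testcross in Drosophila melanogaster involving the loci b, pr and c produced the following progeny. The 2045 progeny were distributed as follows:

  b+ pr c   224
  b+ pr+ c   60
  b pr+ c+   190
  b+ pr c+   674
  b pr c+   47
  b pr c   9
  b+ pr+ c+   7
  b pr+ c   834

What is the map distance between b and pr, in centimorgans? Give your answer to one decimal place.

6.0 centimorgans

The two most frequent reciprocal classes, b+ pr c+ and b pr+ c, are the parental types, so the F1 was b+ pr c+ / b pr+ c.
The two rarest classes, b+ pr+ c+ and b pr c, are the double crossovers. Comparing them with the parentals, only the pr allele has switched, so pr is the middle locus and the order is b – pr – c.
Crossovers in the b–pr interval produce the single-crossover classes b pr c+ and b+ pr+ c (47 + 60 = 107) plus the double crossovers (16).
RF(b–pr) = (107 + 16) / 2045 = 123/2045 = 0.0601 → 6.0 centimorgans.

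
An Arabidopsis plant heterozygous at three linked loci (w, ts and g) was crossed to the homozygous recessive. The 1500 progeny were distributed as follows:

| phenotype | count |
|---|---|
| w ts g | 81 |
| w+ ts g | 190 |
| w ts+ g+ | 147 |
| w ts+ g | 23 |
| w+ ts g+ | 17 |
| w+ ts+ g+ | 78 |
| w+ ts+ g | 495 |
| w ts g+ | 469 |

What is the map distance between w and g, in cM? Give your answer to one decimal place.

13.3 cM

The two most frequent reciprocal classes, w ts g+ and w+ ts+ g, are the parental types, so the F1 was w ts g+ / w+ ts+ g.
The two rarest classes, w+ ts g+ and w ts+ g, are the double crossovers. Comparing them with the parentals, only the w allele has switched, so w is the middle locus and the order is g – w – ts.
Crossovers in the g–w interval produce the single-crossover classes w ts g and w+ ts+ g+ (81 + 78 = 159) plus the double crossovers (40).
RF(g–w) = (159 + 40) / 1500 = 199/1500 = 0.1327 → 13.3 cM.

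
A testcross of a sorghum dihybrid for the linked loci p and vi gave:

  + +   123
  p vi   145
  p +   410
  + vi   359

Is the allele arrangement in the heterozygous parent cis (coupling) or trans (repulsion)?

trans

The two most frequent classes are + vi (359) and p + (410); these are the parental (non-recombinant) types.
So the F1 carried + vi on one chromosome and p + on the other — the recessive alleles are on opposite chromosomes (trans / repulsion).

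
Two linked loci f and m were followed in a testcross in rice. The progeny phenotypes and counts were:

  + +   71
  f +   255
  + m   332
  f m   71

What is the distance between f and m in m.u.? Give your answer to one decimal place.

19.5 m.u.

The two most frequent classes, + m (332) and f + (255), are the parental types, so the F1 was + m / f +.
The recombinant classes are + + and f m: 71 + 71 = 142.
Recombination frequency = 142/729 = 0.1948 ≈ 19.5%, i.e. 19.5 m.u.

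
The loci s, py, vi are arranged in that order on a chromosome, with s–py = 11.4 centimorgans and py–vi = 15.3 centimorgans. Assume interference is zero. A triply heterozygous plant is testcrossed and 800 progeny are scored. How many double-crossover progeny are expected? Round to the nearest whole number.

14

Map distances give recombination frequencies of 0.114 and 0.153 for the two intervals.
With no interference, expected double-crossover frequency = 0.114 × 0.153 = 0.01744.
Expected number = 0.01744 × 800 = 13.95 ≈ 14.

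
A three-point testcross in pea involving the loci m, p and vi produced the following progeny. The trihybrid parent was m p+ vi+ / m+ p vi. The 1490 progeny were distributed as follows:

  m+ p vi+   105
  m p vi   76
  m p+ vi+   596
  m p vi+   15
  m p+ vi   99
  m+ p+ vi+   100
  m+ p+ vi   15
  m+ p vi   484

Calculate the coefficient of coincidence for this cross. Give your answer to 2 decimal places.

0.93

The two rarest classes, m p vi+ and m+ p+ vi, are the double crossovers. Comparing them with the parentals, only the p allele has switched, so p is the middle locus and the order is m – p – vi.
m–p: (176 + 30)/1490 = 0.1383; p–vi: (204 + 30)/1490 = 0.1570.
Expected DCO frequency = 0.1383 × 0.1570 ≈ 0.02171; observed = 30/1490 ≈ 0.02013.
Coefficient of coincidence = 0.02013/0.02171 ≈ 0.93.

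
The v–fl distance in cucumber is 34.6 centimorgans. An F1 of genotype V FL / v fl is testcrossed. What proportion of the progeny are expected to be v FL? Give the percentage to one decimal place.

A map distance of 34.6 centimorgans corresponds to a recombination frequency of 0.346.
The F1 is V FL / v fl, so v FL is a recombinant gamete class with expected frequency r/2 = 0.346/2 = 0.1730.
That is 0.1730 = 17.3% of the progeny.

17.3%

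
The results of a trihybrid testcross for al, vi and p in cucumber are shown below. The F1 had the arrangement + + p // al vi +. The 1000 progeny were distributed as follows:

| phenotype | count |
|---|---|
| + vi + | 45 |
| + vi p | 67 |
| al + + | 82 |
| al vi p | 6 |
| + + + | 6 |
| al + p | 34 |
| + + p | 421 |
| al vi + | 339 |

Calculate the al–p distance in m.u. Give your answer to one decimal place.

9.1 m.u.

The two rarest classes, + + + and al vi p, are the double crossovers. Comparing them with the parentals, only the p allele has switched, so p is the middle locus and the order is vi – p – al.
Crossovers in the p–al interval produce the single-crossover classes al + p and + vi + (34 + 45 = 79) plus the double crossovers (12).
RF(p–al) = (79 + 12) / 1000 = 91/1000 = 0.0910 → 9.1 m.u.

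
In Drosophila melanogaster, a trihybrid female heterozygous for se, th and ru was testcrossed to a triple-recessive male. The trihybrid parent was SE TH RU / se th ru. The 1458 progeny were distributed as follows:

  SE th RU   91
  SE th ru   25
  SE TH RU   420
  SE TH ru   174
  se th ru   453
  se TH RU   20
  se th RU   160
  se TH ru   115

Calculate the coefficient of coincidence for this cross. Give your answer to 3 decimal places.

0.690

The two rarest classes, se TH RU and SE th ru, are the double crossovers. Comparing them with the parentals, only the se allele has switched, so se is the middle locus and the order is th – se – ru.
th–se: (206 + 45)/1458 = 0.1722; se–ru: (334 + 45)/1458 = 0.2599.
Expected DCO frequency = 0.1722 × 0.2599 ≈ 0.04475; observed = 45/1458 ≈ 0.03086.
Coefficient of coincidence = 0.03086/0.04475 ≈ 0.690.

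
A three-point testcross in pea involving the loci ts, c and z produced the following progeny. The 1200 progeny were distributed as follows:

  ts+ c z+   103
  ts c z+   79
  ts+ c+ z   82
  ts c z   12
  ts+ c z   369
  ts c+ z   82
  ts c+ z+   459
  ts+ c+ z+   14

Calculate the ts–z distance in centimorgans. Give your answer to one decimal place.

The two most frequent reciprocal classes, ts+ c z and ts c+ z+, are the parental types, so the F1 was ts+ c z / ts c+ z+.
The two rarest classes, ts c z and ts+ c+ z+, are the double crossovers. Comparing them with the parentals, only the ts allele has switched, so ts is the middle locus and the order is c – ts – z.
Crossovers in the ts–z interval produce the single-crossover classes ts+ c z+ and ts c+ z (103 + 82 = 185) plus the double crossovers (26).
RF(ts–z) = (185 + 26) / 1200 = 211/1200 = 0.1758 → 17.6 centimorgans.

17.6 centimorgans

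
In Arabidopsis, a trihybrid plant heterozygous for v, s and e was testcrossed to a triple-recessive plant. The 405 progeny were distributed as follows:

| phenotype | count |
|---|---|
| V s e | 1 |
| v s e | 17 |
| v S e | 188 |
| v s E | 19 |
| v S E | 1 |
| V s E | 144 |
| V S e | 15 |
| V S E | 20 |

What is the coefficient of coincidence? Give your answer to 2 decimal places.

0.58

The two most frequent reciprocal classes, v S e and V s E, are the parental types, so the F1 was v S e / V s E.
The two rarest classes, v S E and V s e, are the double crossovers. Comparing them with the parentals, only the e allele has switched, so e is the middle locus and the order is s – e – v.
s–e: (37 + 2)/405 = 0.0963; e–v: (34 + 2)/405 = 0.0889.
Expected DCO frequency = 0.0963 × 0.0889 ≈ 0.00856; observed = 2/405 ≈ 0.00494.
Coefficient of coincidence = 0.00494/0.00856 ≈ 0.58.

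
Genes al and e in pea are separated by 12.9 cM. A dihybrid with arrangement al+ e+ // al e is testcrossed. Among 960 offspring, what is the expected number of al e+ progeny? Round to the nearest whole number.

62

A map distance of 12.9 cM corresponds to a recombination frequency of 0.129.
The F1 is al+ e+ / al e, so al e+ is a recombinant gamete class with expected frequency r/2 = 0.129/2 = 0.0645.
Expected number = 0.0645 × 960 = 61.92 ≈ 62.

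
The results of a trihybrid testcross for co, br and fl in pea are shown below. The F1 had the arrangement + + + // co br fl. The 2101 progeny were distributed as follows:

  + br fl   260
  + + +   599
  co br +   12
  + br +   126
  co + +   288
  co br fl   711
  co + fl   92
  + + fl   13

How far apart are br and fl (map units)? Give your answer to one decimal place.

11.6 map units

The two rarest classes, + + fl and co br +, are the double crossovers. Comparing them with the parentals, only the fl allele has switched, so fl is the middle locus and the order is br – fl – co.
Crossovers in the br–fl interval produce the single-crossover classes + br + and co + fl (126 + 92 = 218) plus the double crossovers (25).
RF(br–fl) = (218 + 25) / 2101 = 243/2101 = 0.1157 → 11.6 map units.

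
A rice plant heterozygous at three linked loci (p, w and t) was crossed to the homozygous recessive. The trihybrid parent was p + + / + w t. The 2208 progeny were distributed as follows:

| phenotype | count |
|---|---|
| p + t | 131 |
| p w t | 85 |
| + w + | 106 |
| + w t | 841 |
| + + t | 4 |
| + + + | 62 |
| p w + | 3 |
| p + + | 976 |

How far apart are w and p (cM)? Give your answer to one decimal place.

7.0 cM

The two rarest classes, p w + and + + t, are the double crossovers. Comparing them with the parentals, only the w allele has switched, so w is the middle locus and the order is t – w – p.
Crossovers in the w–p interval produce the single-crossover classes + + + and p w t (62 + 85 = 147) plus the double crossovers (7).
RF(w–p) = (147 + 7) / 2208 = 154/2208 = 0.0697 → 7.0 cM.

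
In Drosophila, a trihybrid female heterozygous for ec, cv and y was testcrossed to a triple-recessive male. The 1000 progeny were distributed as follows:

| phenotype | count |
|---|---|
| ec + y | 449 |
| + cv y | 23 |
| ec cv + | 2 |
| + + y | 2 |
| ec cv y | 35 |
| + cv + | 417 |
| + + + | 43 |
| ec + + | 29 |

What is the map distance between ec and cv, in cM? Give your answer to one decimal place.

8.2 cM

The two most frequent reciprocal classes, + cv + and ec + y, are the parental types, so the F1 was + cv + / ec + y.
The two rarest classes, ec cv + and + + y, are the double crossovers. Comparing them with the parentals, only the ec allele has switched, so ec is the middle locus and the order is y – ec – cv.
Crossovers in the ec–cv interval produce the single-crossover classes + + + and ec cv y (43 + 35 = 78) plus the double crossovers (4).
RF(ec–cv) = (78 + 4) / 1000 = 82/1000 = 0.0820 → 8.2 cM.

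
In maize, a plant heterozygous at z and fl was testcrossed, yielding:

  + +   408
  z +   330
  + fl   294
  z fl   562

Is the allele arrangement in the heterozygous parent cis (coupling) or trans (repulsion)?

The two most frequent classes are + + (408) and z fl (562); these are the parental (non-recombinant) types.
So the F1 carried + + on one chromosome and z fl on the other — the recessive alleles are on the same chromosome (cis / coupling).

cis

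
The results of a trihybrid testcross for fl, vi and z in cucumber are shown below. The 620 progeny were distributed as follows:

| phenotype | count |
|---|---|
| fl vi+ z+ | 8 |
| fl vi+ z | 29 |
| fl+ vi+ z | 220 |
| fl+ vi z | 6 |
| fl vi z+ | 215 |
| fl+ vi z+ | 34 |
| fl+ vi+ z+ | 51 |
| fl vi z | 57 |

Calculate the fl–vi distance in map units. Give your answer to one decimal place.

The two most frequent reciprocal classes, fl+ vi+ z and fl vi z+, are the parental types, so the F1 was fl+ vi+ z / fl vi z+.
The two rarest classes, fl+ vi z and fl vi+ z+, are the double crossovers. Comparing them with the parentals, only the vi allele has switched, so vi is the middle locus and the order is fl – vi – z.
Crossovers in the fl–vi interval produce the single-crossover classes fl vi+ z and fl+ vi z+ (29 + 34 = 63) plus the double crossovers (14).
RF(fl–vi) = (63 + 14) / 620 = 77/620 = 0.1242 → 12.4 map units.

12.4 map units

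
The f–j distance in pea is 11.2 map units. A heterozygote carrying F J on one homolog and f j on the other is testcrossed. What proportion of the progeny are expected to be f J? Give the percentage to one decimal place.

A map distance of 11.2 map units corresponds to a recombination frequency of 0.112.
The F1 is F J / f j, so f J is a recombinant gamete class with expected frequency r/2 = 0.112/2 = 0.0560.
That is 0.0560 = 5.6% of the progeny.

5.6%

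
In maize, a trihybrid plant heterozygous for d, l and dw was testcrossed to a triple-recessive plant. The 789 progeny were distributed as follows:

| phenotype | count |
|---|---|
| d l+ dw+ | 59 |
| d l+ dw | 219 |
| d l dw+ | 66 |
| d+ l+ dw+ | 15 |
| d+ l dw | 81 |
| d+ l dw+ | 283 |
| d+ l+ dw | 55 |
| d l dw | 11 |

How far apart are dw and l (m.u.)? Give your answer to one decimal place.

21.0 m.u.

The two most frequent reciprocal classes, d+ l dw+ and d l+ dw, are the parental types, so the F1 was d+ l dw+ / d l+ dw.
The two rarest classes, d+ l+ dw+ and d l dw, are the double crossovers. Comparing them with the parentals, only the l allele has switched, so l is the middle locus and the order is dw – l – d.
Crossovers in the dw–l interval produce the single-crossover classes d+ l dw and d l+ dw+ (81 + 59 = 140) plus the double crossovers (26).
RF(dw–l) = (140 + 26) / 789 = 166/789 = 0.2104 → 21.0 m.u.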